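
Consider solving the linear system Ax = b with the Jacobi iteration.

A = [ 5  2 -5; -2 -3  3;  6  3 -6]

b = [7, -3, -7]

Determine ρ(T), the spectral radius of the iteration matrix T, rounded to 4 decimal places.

1.5017

Write A = D+L+U with D = diag(5, -3, -6).
T_J = -D⁻¹(L+U): T[0,1] = -(2)/(5) = -0.4000; T[0,0] = 0.
  T[0,:] = [+0.0000, -0.4000, +1.0000]
  T[1,:] = [-0.6667, +0.0000, +1.0000]
  T[2,:] = [+1.0000, +0.5000, +0.0000]
moduli |λ_i(T)| = 1.5017, 1.0254, 0.4762.
spectral radius ρ = 1.5017; 1.5017 > 1, so it fails to converge.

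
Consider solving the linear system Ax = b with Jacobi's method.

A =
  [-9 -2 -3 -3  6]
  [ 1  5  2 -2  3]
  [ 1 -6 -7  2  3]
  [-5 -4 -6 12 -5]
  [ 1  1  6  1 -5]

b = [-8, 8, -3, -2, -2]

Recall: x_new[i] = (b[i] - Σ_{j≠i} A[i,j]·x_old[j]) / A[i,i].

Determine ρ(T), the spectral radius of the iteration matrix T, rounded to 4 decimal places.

Let D = diag(-9, 5, -7, 12, -5); L, U the strict triangles.
Jacobi T = -D⁻¹(L+U): T[4,3] = -(1)/(-5) = +0.2000; T[4,4] = 0.
  T[0,:] = [+0.0000 -0.2222 -0.3333 -0.3333 +0.6667]
  T[1,:] = [-0.2000 +0.0000 -0.4000 +0.4000 -0.6000]
  T[2,:] = [+0.1429 -0.8571 +0.0000 +0.2857 +0.4286]
  T[3,:] = [+0.4167 +0.3333 +0.5000 +0.0000 +0.4167]
  T[4,:] = [+0.2000 +0.2000 +1.2000 +0.2000 +0.0000]
moduli |λ_i(T)| = 1.2183, 0.5668, 0.5275, 0.5275, 0.2721.
spectral radius ρ = 1.2183; 1.2183 > 1: divergent.

1.2183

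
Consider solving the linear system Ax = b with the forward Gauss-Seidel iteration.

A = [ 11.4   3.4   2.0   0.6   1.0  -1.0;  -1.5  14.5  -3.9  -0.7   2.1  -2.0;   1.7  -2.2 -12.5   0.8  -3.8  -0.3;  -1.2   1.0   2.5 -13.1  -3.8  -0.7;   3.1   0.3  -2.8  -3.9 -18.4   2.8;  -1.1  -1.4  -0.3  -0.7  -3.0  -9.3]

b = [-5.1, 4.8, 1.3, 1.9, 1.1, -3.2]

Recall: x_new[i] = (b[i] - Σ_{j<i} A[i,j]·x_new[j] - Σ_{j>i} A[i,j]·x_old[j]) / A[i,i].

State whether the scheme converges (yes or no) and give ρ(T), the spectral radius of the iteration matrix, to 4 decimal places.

yes, ρ = 0.2180

A = D + L + U where D = diag(11.4, 14.5, -12.5, -13.1, -18.4, -9.3).
Gauss-Seidel: T = -(D+L)⁻¹U, row 0 first, T[0,3] = -(0.6)/(11.4) = -0.0526; later rows by forward substitution.
  T[0,:] = [+0.0000  -0.2982  -0.1754  -0.0526  -0.0877  +0.0877]
  T[1,:] = [+0.0000  -0.0309  +0.2508  +0.0428  -0.1539  +0.1470]
  T[2,:] = [+0.0000  -0.0351  -0.0680  +0.0493  -0.2888  -0.0379]
  T[3,:] = [+0.0000  +0.0183  +0.0222  +0.0175  -0.3489  -0.0575]
  T[4,:] = [+0.0000  -0.0493  -0.0198  -0.0194  +0.1006  +0.1873]
  T[5,:] = [+0.0000  +0.0556  -0.0101  +0.0031  +0.0367  -0.0874]
|eigenvalues of T|: 0.2180, 0.1811, 0.1811, 0.0693, 0.0541, 0.0000.
ρ(T) = max|λ| = 0.2180; 0.2180 < 1: convergent.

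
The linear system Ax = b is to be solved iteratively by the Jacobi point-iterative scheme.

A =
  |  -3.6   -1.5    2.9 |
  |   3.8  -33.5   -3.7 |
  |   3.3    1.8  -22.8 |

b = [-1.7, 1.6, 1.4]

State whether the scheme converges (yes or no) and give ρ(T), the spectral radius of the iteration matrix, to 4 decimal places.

Diagonal D = diag(-3.6, -33.5, -22.8); L, U strict lower/upper.
T_J = -D⁻¹(L+U): T[1,0] = -(3.8)/(-33.5) = +0.1134; T[1,1] = 0.
  T[0,:] = [+0.0000 -0.4167 +0.8056]
  T[1,:] = [+0.1134 +0.0000 -0.1104]
  T[2,:] = [+0.1447 +0.0789 +0.0000]
moduli |λ_i(T)| = 0.3220, 0.2076, 0.2076.
ρ(T) = max|λ| = 0.3220; 0.3220 < 1, so it converges for any x₀.

yes, ρ = 0.3220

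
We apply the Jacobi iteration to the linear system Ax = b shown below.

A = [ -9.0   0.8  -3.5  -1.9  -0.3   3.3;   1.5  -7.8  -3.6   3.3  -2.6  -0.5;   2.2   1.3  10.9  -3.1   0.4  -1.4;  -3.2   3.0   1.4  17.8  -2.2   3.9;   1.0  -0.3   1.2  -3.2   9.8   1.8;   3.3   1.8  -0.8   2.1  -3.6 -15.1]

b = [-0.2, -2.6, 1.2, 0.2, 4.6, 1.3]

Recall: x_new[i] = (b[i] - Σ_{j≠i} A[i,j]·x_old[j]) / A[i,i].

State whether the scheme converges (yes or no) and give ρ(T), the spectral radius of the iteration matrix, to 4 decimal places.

yes, ρ = 0.5522

Write A = D+L+U with D = diag(-9, -7.8, 10.9, 17.8, 9.8, -15.1).
Jacobi T = -D⁻¹(L+U): T[1,5] = -(-0.5)/(-7.8) = -0.0641; T[1,1] = 0.
  T[0,:] = [+0.0000, +0.0889, -0.3889, -0.2111, -0.0333, +0.3667]
  T[1,:] = [+0.1923, +0.0000, -0.4615, +0.4231, -0.3333, -0.0641]
  T[2,:] = [-0.2018, -0.1193, +0.0000, +0.2844, -0.0367, +0.1284]
  T[3,:] = [+0.1798, -0.1685, -0.0787, +0.0000, +0.1236, -0.2191]
  T[4,:] = [-0.1020, +0.0306, -0.1224, +0.3265, +0.0000, -0.1837]
  T[5,:] = [+0.2185, +0.1192, -0.0530, +0.1391, -0.2384, +0.0000]
eigenvalue magnitudes: 0.5522, 0.4423, 0.4423, 0.4297, 0.1317, 0.1317.
ρ(T) = max|λ| = 0.5522; 0.5522 < 1 ⇒ converges.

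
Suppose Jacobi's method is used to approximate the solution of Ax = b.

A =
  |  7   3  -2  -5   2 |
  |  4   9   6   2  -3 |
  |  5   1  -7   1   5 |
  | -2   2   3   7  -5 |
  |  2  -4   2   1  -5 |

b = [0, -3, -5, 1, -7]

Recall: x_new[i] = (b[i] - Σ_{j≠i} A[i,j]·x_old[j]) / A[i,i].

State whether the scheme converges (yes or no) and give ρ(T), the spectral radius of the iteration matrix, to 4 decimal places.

Split A = D + L + U, D = diag(7, 9, -7, 7, -5).
T_J = -D⁻¹(L+U): T[3,4] = -(-5)/(7) = +0.7143; T[3,3] = 0.
  T[0,:] = [+0.0000 -0.4286 +0.2857 +0.7143 -0.2857]
  T[1,:] = [-0.4444 +0.0000 -0.6667 -0.2222 +0.3333]
  T[2,:] = [+0.7143 +0.1429 +0.0000 +0.1429 +0.7143]
  T[3,:] = [+0.2857 -0.2857 -0.4286 +0.0000 +0.7143]
  T[4,:] = [+0.4000 -0.8000 +0.4000 +0.2000 +0.0000]
eigenvalue magnitudes: 1.1530, 0.7005, 0.7005, 0.6213, 0.0743.
ρ = 1.1530; 1.1530 > 1: divergent.

no, ρ = 1.1530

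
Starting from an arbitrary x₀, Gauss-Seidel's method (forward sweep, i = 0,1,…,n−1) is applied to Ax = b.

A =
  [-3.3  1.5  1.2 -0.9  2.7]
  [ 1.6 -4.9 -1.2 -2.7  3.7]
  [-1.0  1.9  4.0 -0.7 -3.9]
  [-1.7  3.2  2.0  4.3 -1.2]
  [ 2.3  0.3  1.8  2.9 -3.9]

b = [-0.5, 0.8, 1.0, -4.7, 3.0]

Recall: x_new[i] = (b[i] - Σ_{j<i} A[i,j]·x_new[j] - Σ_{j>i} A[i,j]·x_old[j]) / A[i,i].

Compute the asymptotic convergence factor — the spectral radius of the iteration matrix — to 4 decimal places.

1.1302

Let D = diag(-3.3, -4.9, 4, 4.3, -3.9); L, U the strict triangles.
T_GS = -(D+L)⁻¹U: row 0 first, T[0,1] = -(1.5)/(-3.3) = +0.4545; later rows by forward substitution.
  T[0,:] = [+0.0000  +0.4545  +0.3636  -0.2727  +0.8182]
  T[1,:] = [+0.0000  +0.1484  -0.1262  -0.6401  +1.0223]
  T[2,:] = [+0.0000  +0.0431  +0.1508  +0.4109  +0.6940]
  T[3,:] = [+0.0000  +0.0492  +0.1675  +0.1774  -0.4810]
  T[4,:] = [+0.0000  +0.3360  +0.3989  +0.1115  +0.5238]
|λ(T)| sorted: 1.1302, 0.4172, 0.3095, 0.0220, 0.0000.
ρ(T) = max|λ| = 1.1302; 1.1302 > 1 ⇒ diverges.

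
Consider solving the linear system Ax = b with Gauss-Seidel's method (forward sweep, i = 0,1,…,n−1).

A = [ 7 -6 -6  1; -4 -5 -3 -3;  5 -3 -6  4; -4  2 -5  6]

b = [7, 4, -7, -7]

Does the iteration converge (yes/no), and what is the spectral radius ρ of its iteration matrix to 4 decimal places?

no, ρ = 1.1977

A = D + L + U where D = diag(7, -5, -6, 6).
GS T = -(D+L)⁻¹U: row 0 first, T[0,1] = -(-6)/(7) = +0.8571; later rows by forward substitution.
  T[0,:] = [+0.0000, +0.8571, +0.8571, -0.1429]
  T[1,:] = [+0.0000, -0.6857, -1.2857, -0.4857]
  T[2,:] = [+0.0000, +1.0571, +1.3571, +0.7905]
  T[3,:] = [+0.0000, +1.6810, +2.1310, +0.7254]
eigenvalue magnitudes: 1.1977, 0.5476, 0.3485, 0.0000.
spectral radius ρ = 1.1977; 1.1977 > 1: divergent.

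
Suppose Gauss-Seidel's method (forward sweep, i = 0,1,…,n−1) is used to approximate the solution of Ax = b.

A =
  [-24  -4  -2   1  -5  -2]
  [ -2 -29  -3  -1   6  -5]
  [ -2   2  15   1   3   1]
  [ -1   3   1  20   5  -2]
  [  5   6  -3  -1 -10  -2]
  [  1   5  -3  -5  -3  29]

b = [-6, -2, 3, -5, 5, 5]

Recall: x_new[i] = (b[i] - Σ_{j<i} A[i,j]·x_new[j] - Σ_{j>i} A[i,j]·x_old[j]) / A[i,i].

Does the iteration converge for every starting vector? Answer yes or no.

A = D + L + U where D = diag(-24, -29, 15, 20, -10, 29).
Gauss-Seidel: T = -(D+L)⁻¹U, row 0 first, T[0,4] = -(-5)/(-24) = -0.2083; later rows by forward substitution.
  T[0,:] = [+0.0000  -0.1667  -0.0833  +0.0417  -0.2083  -0.0833]
  T[1,:] = [+0.0000  +0.0115  -0.0977  -0.0374  +0.2213  -0.1667]
  T[2,:] = [+0.0000  -0.0238  +0.0019  -0.0561  -0.2573  -0.0556]
  T[3,:] = [+0.0000  -0.0089  +0.0104  +0.0105  -0.2807  +0.1236]
  T[4,:] = [+0.0000  -0.0684  -0.1019  +0.0142  +0.1339  -0.3374]
  T[5,:] = [+0.0000  -0.0073  +0.0112  +0.0025  -0.0921  +0.0123]
|λ(T)| sorted: 0.2337, 0.1844, 0.1042, 0.0309, 0.0143, 0.0000.
spectral radius ρ = 0.2337; 0.2337 < 1: convergent.

yes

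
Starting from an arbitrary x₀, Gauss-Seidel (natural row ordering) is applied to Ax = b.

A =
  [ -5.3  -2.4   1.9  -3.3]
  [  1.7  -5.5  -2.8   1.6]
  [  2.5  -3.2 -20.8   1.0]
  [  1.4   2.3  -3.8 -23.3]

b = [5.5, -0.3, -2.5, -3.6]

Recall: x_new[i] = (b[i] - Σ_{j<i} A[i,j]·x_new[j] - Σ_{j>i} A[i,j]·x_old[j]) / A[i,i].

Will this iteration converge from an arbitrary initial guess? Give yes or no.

yes

Diagonal D = diag(-5.3, -5.5, -20.8, -23.3); L, U strict lower/upper.
GS T = -(D+L)⁻¹U: row 0 first, T[0,1] = -(-2.4)/(-5.3) = -0.4528; later rows by forward substitution.
  T[0,:] = [+0.0000 -0.4528 +0.3585 -0.6226]
  T[1,:] = [+0.0000 -0.1400 -0.3983 +0.0985]
  T[2,:] = [+0.0000 -0.0329 +0.1044 -0.0419]
  T[3,:] = [+0.0000 -0.0357 -0.0348 -0.0209]
|λ(T)| sorted: 0.1763, 0.1458, 0.0259, 0.0000.
spectral radius ρ = 0.1763; 0.1763 < 1, so it converges for any x₀.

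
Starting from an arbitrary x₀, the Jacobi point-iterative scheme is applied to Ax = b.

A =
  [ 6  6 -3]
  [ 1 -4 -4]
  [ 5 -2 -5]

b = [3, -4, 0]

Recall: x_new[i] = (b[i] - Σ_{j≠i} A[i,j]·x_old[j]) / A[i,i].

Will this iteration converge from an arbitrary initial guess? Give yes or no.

no

Write A = D+L+U with D = diag(6, -4, -5).
T_J = -D⁻¹(L+U): T[2,0] = -(5)/(-5) = +1.0000; T[2,2] = 0.
  T[0,:] = [+0.0000 -1.0000 +0.5000]
  T[1,:] = [+0.2500 +0.0000 -1.0000]
  T[2,:] = [+1.0000 -0.4000 +0.0000]
|eigenvalues of T|: 1.2005, 0.8896, 0.8896.
ρ(T) = max|λ| = 1.2005; 1.2005 > 1: divergent.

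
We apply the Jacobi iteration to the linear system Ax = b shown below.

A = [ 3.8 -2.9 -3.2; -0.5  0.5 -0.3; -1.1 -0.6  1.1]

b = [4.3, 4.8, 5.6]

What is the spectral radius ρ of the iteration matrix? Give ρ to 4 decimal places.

1.5847

A = D + L + U where D = diag(3.8, 0.5, 1.1).
Jacobi: T = -D⁻¹(L+U), T[2,0] = -(-1.1)/(1.1) = +1.0000; T[2,2] = 0.
  T[0,:] = [+0.0000 +0.7632 +0.8421]
  T[1,:] = [+1.0000 +0.0000 +0.6000]
  T[2,:] = [+1.0000 +0.5455 +0.0000]
moduli |λ_i(T)| = 1.5847, 1.0138, 0.5709.
spectral radius ρ = 1.5847; 1.5847 > 1, so it fails to converge.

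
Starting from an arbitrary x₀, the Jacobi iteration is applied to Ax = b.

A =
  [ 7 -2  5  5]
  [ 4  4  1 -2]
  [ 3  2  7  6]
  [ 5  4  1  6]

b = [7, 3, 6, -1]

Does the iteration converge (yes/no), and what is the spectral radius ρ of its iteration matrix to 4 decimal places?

Let D = diag(7, 4, 7, 6); L, U the strict triangles.
T_J = -D⁻¹(L+U): T[1,2] = -(1)/(4) = -0.2500; T[1,1] = 0.
  T[0,:] = [+0.0000 +0.2857 -0.7143 -0.7143]
  T[1,:] = [-1.0000 +0.0000 -0.2500 +0.5000]
  T[2,:] = [-0.4286 -0.2857 +0.0000 -0.8571]
  T[3,:] = [-0.8333 -0.6667 -0.1667 +0.0000]
moduli |λ_i(T)| = 1.3510, 0.9875, 0.9875, 0.3550.
ρ = 1.3510; 1.3510 > 1 ⇒ diverges.

no, ρ = 1.3510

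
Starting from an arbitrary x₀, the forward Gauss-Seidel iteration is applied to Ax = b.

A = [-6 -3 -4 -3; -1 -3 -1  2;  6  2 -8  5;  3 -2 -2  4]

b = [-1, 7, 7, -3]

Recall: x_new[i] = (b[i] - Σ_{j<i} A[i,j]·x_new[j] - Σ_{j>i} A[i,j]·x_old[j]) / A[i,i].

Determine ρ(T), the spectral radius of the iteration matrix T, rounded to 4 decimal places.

1.2606

Let D = diag(-6, -3, -8, 4); L, U the strict triangles.
T_GS = -(D+L)⁻¹U: row 0 first, T[0,3] = -(-3)/(-6) = -0.5000; later rows by forward substitution.
  T[0,:] = [+0.0000, -0.5000, -0.6667, -0.5000]
  T[1,:] = [+0.0000, +0.1667, -0.1111, +0.8333]
  T[2,:] = [+0.0000, -0.3333, -0.5278, +0.4583]
  T[3,:] = [+0.0000, +0.2917, +0.1806, +1.0208]
eigenvalue magnitudes: 1.2606, 0.6906, 0.0897, 0.0000.
spectral radius ρ = 1.2606; 1.2606 > 1, so it fails to converge.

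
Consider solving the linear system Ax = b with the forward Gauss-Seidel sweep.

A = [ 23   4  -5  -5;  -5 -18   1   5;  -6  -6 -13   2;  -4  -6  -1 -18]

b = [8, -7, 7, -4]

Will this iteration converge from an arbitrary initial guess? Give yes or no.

Diagonal D = diag(23, -18, -13, -18); L, U strict lower/upper.
T_GS = -(D+L)⁻¹U: row 0 first, T[0,1] = -(4)/(23) = -0.1739; later rows by forward substitution.
  T[0,:] = [+0.0000 -0.1739 +0.2174 +0.2174]
  T[1,:] = [+0.0000 +0.0483 -0.0048 +0.2174]
  T[2,:] = [+0.0000 +0.0580 -0.0981 -0.0468]
  T[3,:] = [+0.0000 +0.0193 -0.0412 -0.1182]
|λ(T)| sorted: 0.1838, 0.0510, 0.0352, 0.0000.
spectral radius ρ = 0.1838; 0.1838 < 1 ⇒ converges.

yes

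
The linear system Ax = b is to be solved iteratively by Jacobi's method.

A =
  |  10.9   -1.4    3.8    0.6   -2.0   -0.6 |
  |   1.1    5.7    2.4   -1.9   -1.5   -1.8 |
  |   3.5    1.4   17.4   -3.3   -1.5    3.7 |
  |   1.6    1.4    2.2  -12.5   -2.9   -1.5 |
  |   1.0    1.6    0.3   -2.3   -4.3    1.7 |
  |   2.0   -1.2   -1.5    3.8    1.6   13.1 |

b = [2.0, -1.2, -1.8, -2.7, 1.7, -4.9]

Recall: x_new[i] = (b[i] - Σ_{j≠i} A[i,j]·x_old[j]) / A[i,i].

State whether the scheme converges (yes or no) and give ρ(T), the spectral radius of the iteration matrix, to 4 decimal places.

yes, ρ = 0.6967

Split A = D + L + U, D = diag(10.9, 5.7, 17.4, -12.5, -4.3, 13.1).
T_J = -D⁻¹(L+U): T[4,1] = -(1.6)/(-4.3) = +0.3721; T[4,4] = 0.
  T[0,:] = [+0.0000, +0.1284, -0.3486, -0.0550, +0.1835, +0.0550]
  T[1,:] = [-0.1930, +0.0000, -0.4211, +0.3333, +0.2632, +0.3158]
  T[2,:] = [-0.2011, -0.0805, +0.0000, +0.1897, +0.0862, -0.2126]
  T[3,:] = [+0.1280, +0.1120, +0.1760, +0.0000, -0.2320, -0.1200]
  T[4,:] = [+0.2326, +0.3721, +0.0698, -0.5349, +0.0000, +0.3953]
  T[5,:] = [-0.1527, +0.0916, +0.1145, -0.2901, -0.1221, +0.0000]
eigenvalue magnitudes: 0.6967, 0.3736, 0.3736, 0.3184, 0.1882, 0.1882.
ρ(T) = max|λ| = 0.6967; 0.6967 < 1, so it converges for any x₀.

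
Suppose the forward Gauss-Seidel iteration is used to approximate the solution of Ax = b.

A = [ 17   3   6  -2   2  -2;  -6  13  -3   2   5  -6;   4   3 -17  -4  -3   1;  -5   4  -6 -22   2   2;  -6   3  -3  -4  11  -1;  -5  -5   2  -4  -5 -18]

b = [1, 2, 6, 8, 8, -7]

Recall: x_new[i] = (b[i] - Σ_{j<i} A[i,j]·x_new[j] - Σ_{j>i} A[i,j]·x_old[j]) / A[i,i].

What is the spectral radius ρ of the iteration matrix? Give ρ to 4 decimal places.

Diagonal D = diag(17, 13, -17, -22, 11, -18); L, U strict lower/upper.
T_GS = -(D+L)⁻¹U: row 0 first, T[0,2] = -(6)/(17) = -0.3529; later rows by forward substitution.
  T[0,:] = [+0.0000 -0.1765 -0.3529 +0.1176 -0.1176 +0.1176]
  T[1,:] = [+0.0000 -0.0814 +0.0679 -0.0995 -0.4389 +0.5158]
  T[2,:] = [+0.0000 -0.0559 -0.0711 -0.2252 -0.2816 +0.1775]
  T[3,:] = [+0.0000 +0.0405 +0.1119 +0.0166 +0.1146 +0.1095]
  T[4,:] = [+0.0000 -0.0745 -0.1897 +0.0359 +0.0204 +0.1026]
  T[5,:] = [+0.0000 +0.0771 +0.0991 -0.0437 +0.0922 -0.2091]
|λ(T)| sorted: 0.5219, 0.2327, 0.1305, 0.1305, 0.0106, 0.0000.
ρ = 0.5219; 0.5219 < 1: convergent.

0.5219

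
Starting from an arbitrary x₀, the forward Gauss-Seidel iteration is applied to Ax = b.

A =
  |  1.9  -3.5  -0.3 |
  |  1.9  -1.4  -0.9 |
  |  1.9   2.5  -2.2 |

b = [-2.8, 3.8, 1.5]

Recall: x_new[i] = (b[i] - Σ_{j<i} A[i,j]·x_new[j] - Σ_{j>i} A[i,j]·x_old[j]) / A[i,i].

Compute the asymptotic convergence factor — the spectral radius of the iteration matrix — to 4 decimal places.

1.4383

Diagonal D = diag(1.9, -1.4, -2.2); L, U strict lower/upper.
Gauss-Seidel: T = -(D+L)⁻¹U, row 0 first, T[0,1] = -(-3.5)/(1.9) = +1.8421; later rows by forward substitution.
  T[0,:] = [+0.0000  +1.8421  +0.1579]
  T[1,:] = [+0.0000  +2.5000  -0.4286]
  T[2,:] = [+0.0000  +4.4318  -0.3506]
moduli |λ_i(T)| = 1.4383, 0.7111, 0.0000.
ρ(T) = max|λ| = 1.4383; 1.4383 > 1 ⇒ diverges.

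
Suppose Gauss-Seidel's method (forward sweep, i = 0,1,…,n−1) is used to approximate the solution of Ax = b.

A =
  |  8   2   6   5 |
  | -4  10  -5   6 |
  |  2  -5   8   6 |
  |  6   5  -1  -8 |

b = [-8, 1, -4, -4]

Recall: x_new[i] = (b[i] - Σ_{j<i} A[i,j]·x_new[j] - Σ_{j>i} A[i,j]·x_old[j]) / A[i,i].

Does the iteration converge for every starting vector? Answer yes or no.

no

Split A = D + L + U, D = diag(8, 10, 8, -8).
T_GS = -(D+L)⁻¹U: row 0 first, T[0,2] = -(6)/(8) = -0.7500; later rows by forward substitution.
  T[0,:] = [+0.0000 -0.2500 -0.7500 -0.6250]
  T[1,:] = [+0.0000 -0.1000 +0.2000 -0.8500]
  T[2,:] = [+0.0000 +0.0000 +0.3125 -1.1250]
  T[3,:] = [+0.0000 -0.2500 -0.4766 -0.8594]
|λ(T)| sorted: 1.3305, 0.7538, 0.0701, 0.0000.
ρ = 1.3305; 1.3305 > 1, so it fails to converge.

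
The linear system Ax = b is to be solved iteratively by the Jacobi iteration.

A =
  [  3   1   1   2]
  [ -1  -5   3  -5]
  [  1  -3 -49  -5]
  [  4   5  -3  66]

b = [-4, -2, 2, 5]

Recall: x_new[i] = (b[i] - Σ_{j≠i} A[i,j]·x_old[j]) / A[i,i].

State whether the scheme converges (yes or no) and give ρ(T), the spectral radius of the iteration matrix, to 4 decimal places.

yes, ρ = 0.4707

Let D = diag(3, -5, -49, 66); L, U the strict triangles.
Jacobi T = -D⁻¹(L+U): T[1,2] = -(3)/(-5) = +0.6000; T[1,1] = 0.
  T[0,:] = [+0.0000, -0.3333, -0.3333, -0.6667]
  T[1,:] = [-0.2000, +0.0000, +0.6000, -1.0000]
  T[2,:] = [+0.0204, -0.0612, +0.0000, -0.1020]
  T[3,:] = [-0.0606, -0.0758, +0.0455, +0.0000]
|eigenvalues of T|: 0.4707, 0.2274, 0.1777, 0.1777.
ρ(T) = max|λ| = 0.4707; 0.4707 < 1, so it converges for any x₀.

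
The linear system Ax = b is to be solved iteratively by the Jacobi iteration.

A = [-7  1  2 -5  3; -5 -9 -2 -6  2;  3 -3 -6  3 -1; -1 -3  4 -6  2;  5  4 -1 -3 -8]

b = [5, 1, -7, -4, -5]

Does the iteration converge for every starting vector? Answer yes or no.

Let D = diag(-7, -9, -6, -6, -8); L, U the strict triangles.
Jacobi T = -D⁻¹(L+U): T[2,3] = -(3)/(-6) = +0.5000; T[2,2] = 0.
  T[0,:] = [+0.0000 +0.1429 +0.2857 -0.7143 +0.4286]
  T[1,:] = [-0.5556 +0.0000 -0.2222 -0.6667 +0.2222]
  T[2,:] = [+0.5000 -0.5000 +0.0000 +0.5000 -0.1667]
  T[3,:] = [-0.1667 -0.5000 +0.6667 +0.0000 +0.3333]
  T[4,:] = [+0.6250 +0.5000 -0.1250 -0.3750 +0.0000]
|λ(T)| sorted: 1.1505, 0.8638, 0.8638, 0.3893, 0.0369.
ρ(T) = max|λ| = 1.1505; 1.1505 > 1: divergent.

no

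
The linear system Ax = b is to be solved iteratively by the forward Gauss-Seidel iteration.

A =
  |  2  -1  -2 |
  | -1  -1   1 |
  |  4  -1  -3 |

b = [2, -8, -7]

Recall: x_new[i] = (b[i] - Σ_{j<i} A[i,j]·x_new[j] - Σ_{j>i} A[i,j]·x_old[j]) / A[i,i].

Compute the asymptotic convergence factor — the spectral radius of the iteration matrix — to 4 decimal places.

1.3333

Let D = diag(2, -1, -3); L, U the strict triangles.
T_GS = -(D+L)⁻¹U: row 0 first, T[0,1] = -(-1)/(2) = +0.5000; later rows by forward substitution.
  T[0,:] = [+0.0000 +0.5000 +1.0000]
  T[1,:] = [+0.0000 -0.5000 +0.0000]
  T[2,:] = [+0.0000 +0.8333 +1.3333]
moduli |λ_i(T)| = 1.3333, 0.5000, 0.0000.
ρ(T) = max|λ| = 1.3333; 1.3333 > 1, so it fails to converge.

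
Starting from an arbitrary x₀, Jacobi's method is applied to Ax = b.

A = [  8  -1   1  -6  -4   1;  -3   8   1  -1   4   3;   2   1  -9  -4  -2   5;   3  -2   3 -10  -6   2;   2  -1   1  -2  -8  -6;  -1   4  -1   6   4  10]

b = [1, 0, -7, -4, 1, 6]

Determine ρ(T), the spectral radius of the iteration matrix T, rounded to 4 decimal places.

1.2257

Split A = D + L + U, D = diag(8, 8, -9, -10, -8, 10).
T_J = -D⁻¹(L+U): T[2,4] = -(-2)/(-9) = -0.2222; T[2,2] = 0.
  T[0,:] = [+0.0000, +0.1250, -0.1250, +0.7500, +0.5000, -0.1250]
  T[1,:] = [+0.3750, +0.0000, -0.1250, +0.1250, -0.5000, -0.3750]
  T[2,:] = [+0.2222, +0.1111, +0.0000, -0.4444, -0.2222, +0.5556]
  T[3,:] = [+0.3000, -0.2000, +0.3000, +0.0000, -0.6000, +0.2000]
  T[4,:] = [+0.2500, -0.1250, +0.1250, -0.2500, +0.0000, -0.7500]
  T[5,:] = [+0.1000, -0.4000, +0.1000, -0.6000, -0.4000, +0.0000]
|roots of det(T-λI)|: 1.2257, 0.7065, 0.7065, 0.3780, 0.3780, 0.2810.
ρ(T) = max|λ| = 1.2257; 1.2257 > 1, so it fails to converge.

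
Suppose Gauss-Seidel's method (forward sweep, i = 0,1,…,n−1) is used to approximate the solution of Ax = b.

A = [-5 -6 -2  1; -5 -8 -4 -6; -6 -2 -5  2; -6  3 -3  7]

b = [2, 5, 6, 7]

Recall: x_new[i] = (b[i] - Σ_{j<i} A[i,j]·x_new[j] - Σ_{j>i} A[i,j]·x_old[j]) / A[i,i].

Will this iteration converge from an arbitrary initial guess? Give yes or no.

no

Write A = D+L+U with D = diag(-5, -8, -5, 7).
T_GS = -(D+L)⁻¹U: row 0 first, T[0,2] = -(-2)/(-5) = -0.4000; later rows by forward substitution.
  T[0,:] = [+0.0000  -1.2000  -0.4000  +0.2000]
  T[1,:] = [+0.0000  +0.7500  -0.2500  -0.8750]
  T[2,:] = [+0.0000  +1.1400  +0.5800  +0.5100]
  T[3,:] = [+0.0000  -0.8614  +0.0129  +0.7650]
moduli |λ_i(T)| = 1.5503, 0.3643, 0.3643, 0.0000.
ρ = 1.5503; 1.5503 > 1, so it fails to converge.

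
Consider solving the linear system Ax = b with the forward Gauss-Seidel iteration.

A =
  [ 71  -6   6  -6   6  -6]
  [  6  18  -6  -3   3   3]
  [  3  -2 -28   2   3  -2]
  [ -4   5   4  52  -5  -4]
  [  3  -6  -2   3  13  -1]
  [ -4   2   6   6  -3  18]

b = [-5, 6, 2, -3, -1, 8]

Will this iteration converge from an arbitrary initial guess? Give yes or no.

Split A = D + L + U, D = diag(71, 18, -28, 52, 13, 18).
T_GS = -(D+L)⁻¹U: row 0 first, T[0,1] = -(-6)/(71) = +0.0845; later rows by forward substitution.
  T[0,:] = [+0.0000 +0.0845 -0.0845 +0.0845 -0.0845 +0.0845]
  T[1,:] = [+0.0000 -0.0282 +0.3615 +0.1385 -0.1385 -0.1948]
  T[2,:] = [+0.0000 +0.0111 -0.0349 +0.0706 +0.1080 -0.0485]
  T[3,:] = [+0.0000 +0.0084 -0.0386 -0.0122 +0.0947 +0.1059]
  T[4,:] = [+0.0000 -0.0327 +0.1899 +0.0581 -0.0497 -0.0644]
  T[5,:] = [+0.0000 +0.0100 -0.0028 -0.0064 -0.0792 +0.0106]
|λ(T)| sorted: 0.2348, 0.1186, 0.0701, 0.0411, 0.0411, 0.0000.
spectral radius ρ = 0.2348; 0.2348 < 1, so it converges for any x₀.

yes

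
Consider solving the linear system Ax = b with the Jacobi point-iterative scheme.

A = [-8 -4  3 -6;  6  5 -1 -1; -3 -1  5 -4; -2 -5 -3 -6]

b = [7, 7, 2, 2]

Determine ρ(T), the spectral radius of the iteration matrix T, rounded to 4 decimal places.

1.2740

Diagonal D = diag(-8, 5, 5, -6); L, U strict lower/upper.
T_J = -D⁻¹(L+U): T[1,0] = -(6)/(5) = -1.2000; T[1,1] = 0.
  T[0,:] = [+0.0000  -0.5000  +0.3750  -0.7500]
  T[1,:] = [-1.2000  +0.0000  +0.2000  +0.2000]
  T[2,:] = [+0.6000  +0.2000  +0.0000  +0.8000]
  T[3,:] = [-0.3333  -0.8333  -0.5000  +0.0000]
moduli |λ_i(T)| = 1.2740, 0.8207, 0.8207, 0.7041.
ρ(T) = max|λ| = 1.2740; 1.2740 > 1: divergent.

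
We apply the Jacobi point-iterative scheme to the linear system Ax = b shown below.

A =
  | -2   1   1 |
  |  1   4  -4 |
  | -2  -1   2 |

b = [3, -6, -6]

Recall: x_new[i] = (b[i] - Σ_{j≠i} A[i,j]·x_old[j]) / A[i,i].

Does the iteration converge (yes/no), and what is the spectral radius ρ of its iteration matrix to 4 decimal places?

Let D = diag(-2, 4, 2); L, U the strict triangles.
Jacobi: T = -D⁻¹(L+U), T[0,2] = -(1)/(-2) = +0.5000; T[0,0] = 0.
  T[0,:] = [+0.0000, +0.5000, +0.5000]
  T[1,:] = [-0.2500, +0.0000, +1.0000]
  T[2,:] = [+1.0000, +0.5000, +0.0000]
eigenvalue magnitudes: 1.1243, 0.6238, 0.6238.
ρ = 1.1243; 1.1243 > 1, so it fails to converge.

no, ρ = 1.1243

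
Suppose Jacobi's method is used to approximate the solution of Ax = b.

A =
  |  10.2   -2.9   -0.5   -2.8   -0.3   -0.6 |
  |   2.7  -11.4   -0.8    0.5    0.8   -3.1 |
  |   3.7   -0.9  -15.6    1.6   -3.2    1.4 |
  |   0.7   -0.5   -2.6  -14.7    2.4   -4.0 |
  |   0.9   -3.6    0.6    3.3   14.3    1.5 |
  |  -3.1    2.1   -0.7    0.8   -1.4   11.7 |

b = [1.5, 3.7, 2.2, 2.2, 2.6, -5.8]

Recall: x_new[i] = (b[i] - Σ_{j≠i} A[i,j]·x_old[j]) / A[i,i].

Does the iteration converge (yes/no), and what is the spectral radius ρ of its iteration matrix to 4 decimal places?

yes, ρ = 0.5187

Split A = D + L + U, D = diag(10.2, -11.4, -15.6, -14.7, 14.3, 11.7).
Jacobi T = -D⁻¹(L+U): T[4,5] = -(1.5)/(14.3) = -0.1049; T[4,4] = 0.
  T[0,:] = [+0.0000  +0.2843  +0.0490  +0.2745  +0.0294  +0.0588]
  T[1,:] = [+0.2368  +0.0000  -0.0702  +0.0439  +0.0702  -0.2719]
  T[2,:] = [+0.2372  -0.0577  +0.0000  +0.1026  -0.2051  +0.0897]
  T[3,:] = [+0.0476  -0.0340  -0.1769  +0.0000  +0.1633  -0.2721]
  T[4,:] = [-0.0629  +0.2517  -0.0420  -0.2308  +0.0000  -0.1049]
  T[5,:] = [+0.2650  -0.1795  +0.0598  -0.0684  +0.1197  +0.0000]
moduli |λ_i(T)| = 0.5187, 0.3282, 0.3282, 0.2171, 0.2171, 0.1376.
spectral radius ρ = 0.5187; 0.5187 < 1 ⇒ converges.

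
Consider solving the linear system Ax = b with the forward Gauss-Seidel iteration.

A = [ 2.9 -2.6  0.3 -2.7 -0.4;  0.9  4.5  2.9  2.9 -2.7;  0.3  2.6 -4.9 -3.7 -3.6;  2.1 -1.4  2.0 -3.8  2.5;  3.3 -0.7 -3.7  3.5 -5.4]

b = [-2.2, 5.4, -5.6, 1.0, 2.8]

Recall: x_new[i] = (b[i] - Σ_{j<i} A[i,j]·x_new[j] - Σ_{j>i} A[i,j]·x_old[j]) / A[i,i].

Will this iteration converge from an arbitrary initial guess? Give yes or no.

no

Write A = D+L+U with D = diag(2.9, 4.5, -4.9, -3.8, -5.4).
T_GS = -(D+L)⁻¹U: row 0 first, T[0,3] = -(-2.7)/(2.9) = +0.9310; later rows by forward substitution.
  T[0,:] = [+0.0000 +0.8966 -0.1034 +0.9310 +0.1379]
  T[1,:] = [+0.0000 -0.1793 -0.6238 -0.8307 +0.5724]
  T[2,:] = [+0.0000 -0.0403 -0.3373 -1.1389 -0.4225]
  T[3,:] = [+0.0000 +0.5403 -0.0049 +0.2212 +0.3009]
  T[4,:] = [+0.0000 +0.9489 +0.2456 +1.6003 +0.4946]
|λ(T)| sorted: 1.3815, 0.8726, 0.8726, 0.1667, 0.0000.
ρ = 1.3815; 1.3815 > 1, so it fails to converge.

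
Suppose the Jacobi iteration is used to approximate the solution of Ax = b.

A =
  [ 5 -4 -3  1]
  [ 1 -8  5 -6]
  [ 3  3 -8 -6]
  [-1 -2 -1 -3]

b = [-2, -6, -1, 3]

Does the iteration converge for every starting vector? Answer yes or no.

Split A = D + L + U, D = diag(5, -8, -8, -3).
Jacobi: T = -D⁻¹(L+U), T[2,0] = -(3)/(-8) = +0.3750; T[2,2] = 0.
  T[0,:] = [+0.0000 +0.8000 +0.6000 -0.2000]
  T[1,:] = [+0.1250 +0.0000 +0.6250 -0.7500]
  T[2,:] = [+0.3750 +0.3750 +0.0000 -0.7500]
  T[3,:] = [-0.3333 -0.6667 -0.3333 +0.0000]
moduli |λ_i(T)| = 1.4659, 0.6779, 0.6779, 0.2598.
spectral radius ρ = 1.4659; 1.4659 > 1: divergent.

no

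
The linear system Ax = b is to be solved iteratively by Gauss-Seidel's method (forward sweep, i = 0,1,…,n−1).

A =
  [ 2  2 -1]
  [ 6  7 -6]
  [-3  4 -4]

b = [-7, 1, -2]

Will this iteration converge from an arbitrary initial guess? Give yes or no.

no

Split A = D + L + U, D = diag(2, 7, -4).
Gauss-Seidel: T = -(D+L)⁻¹U, row 0 first, T[0,1] = -(2)/(2) = -1.0000; later rows by forward substitution.
  T[0,:] = [+0.0000  -1.0000  +0.5000]
  T[1,:] = [+0.0000  +0.8571  +0.4286]
  T[2,:] = [+0.0000  +1.6071  +0.0536]
eigenvalue magnitudes: 1.3774, 0.4667, 0.0000.
ρ = 1.3774; 1.3774 > 1 ⇒ diverges.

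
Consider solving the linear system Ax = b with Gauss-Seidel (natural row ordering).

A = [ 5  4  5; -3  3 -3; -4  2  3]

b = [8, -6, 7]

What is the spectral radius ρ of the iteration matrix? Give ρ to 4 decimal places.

A = D + L + U where D = diag(5, 3, 3).
T_GS = -(D+L)⁻¹U: row 0 first, T[0,1] = -(4)/(5) = -0.8000; later rows by forward substitution.
  T[0,:] = [+0.0000 -0.8000 -1.0000]
  T[1,:] = [+0.0000 -0.8000 -0.0000]
  T[2,:] = [+0.0000 -0.5333 -1.3333]
moduli |λ_i(T)| = 1.3333, 0.8000, 0.0000.
spectral radius ρ = 1.3333; 1.3333 > 1, so it fails to converge.

1.3333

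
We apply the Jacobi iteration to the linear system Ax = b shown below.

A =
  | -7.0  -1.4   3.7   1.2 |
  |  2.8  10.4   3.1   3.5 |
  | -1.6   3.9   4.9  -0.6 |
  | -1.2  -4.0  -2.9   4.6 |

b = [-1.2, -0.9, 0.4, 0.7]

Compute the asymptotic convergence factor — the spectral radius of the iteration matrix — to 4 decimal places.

Let D = diag(-7, 10.4, 4.9, 4.6); L, U the strict triangles.
Jacobi T = -D⁻¹(L+U): T[1,0] = -(2.8)/(10.4) = -0.2692; T[1,1] = 0.
  T[0,:] = [+0.0000 -0.2000 +0.5286 +0.1714]
  T[1,:] = [-0.2692 +0.0000 -0.2981 -0.3365]
  T[2,:] = [+0.3265 -0.7959 +0.0000 +0.1224]
  T[3,:] = [+0.2609 +0.8696 +0.6304 +0.0000]
|eigenvalues of T|: 0.8652, 0.5259, 0.5259, 0.3424.
ρ = 0.8652; 0.8652 < 1 ⇒ converges.

0.8652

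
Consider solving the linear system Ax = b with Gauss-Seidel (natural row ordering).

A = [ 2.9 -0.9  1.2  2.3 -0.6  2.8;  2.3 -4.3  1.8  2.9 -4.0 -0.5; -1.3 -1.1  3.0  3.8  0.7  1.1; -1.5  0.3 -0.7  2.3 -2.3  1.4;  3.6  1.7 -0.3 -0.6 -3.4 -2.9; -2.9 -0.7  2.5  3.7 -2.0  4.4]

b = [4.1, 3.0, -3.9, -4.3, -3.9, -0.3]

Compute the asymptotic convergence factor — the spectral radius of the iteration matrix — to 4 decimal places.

A = D + L + U where D = diag(2.9, -4.3, 3, 2.3, -3.4, 4.4).
T_GS = -(D+L)⁻¹U: row 0 first, T[0,3] = -(2.3)/(2.9) = -0.7931; later rows by forward substitution.
  T[0,:] = [+0.0000, +0.3103, -0.4138, -0.7931, +0.2069, -0.9655]
  T[1,:] = [+0.0000, +0.1660, +0.1973, +0.2502, -0.8196, -0.6327]
  T[2,:] = [+0.0000, +0.1953, -0.1070, -1.5186, -0.4442, -1.0171]
  T[3,:] = [+0.0000, +0.2402, -0.3282, -1.0121, +1.1066, -1.4654]
  T[4,:] = [+0.0000, +0.3520, -0.2721, -0.4021, -0.3468, -1.8433]
  T[5,:] = [+0.0000, +0.0780, -0.0283, +1.0482, -0.8299, +0.2353]
moduli |λ_i(T)| = 1.3461, 0.8935, 0.8935, 0.6046, 0.1424, 0.0000.
spectral radius ρ = 1.3461; 1.3461 > 1 ⇒ diverges.

1.3461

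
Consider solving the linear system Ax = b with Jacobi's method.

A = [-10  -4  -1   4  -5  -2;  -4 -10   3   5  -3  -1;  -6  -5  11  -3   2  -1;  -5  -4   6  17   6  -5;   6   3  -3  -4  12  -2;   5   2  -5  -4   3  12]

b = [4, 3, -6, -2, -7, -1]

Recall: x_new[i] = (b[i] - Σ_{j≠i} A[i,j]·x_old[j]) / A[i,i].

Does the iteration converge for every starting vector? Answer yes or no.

Write A = D+L+U with D = diag(-10, -10, 11, 17, 12, 12).
T_J = -D⁻¹(L+U): T[0,3] = -(4)/(-10) = +0.4000; T[0,0] = 0.
  T[0,:] = [+0.0000 -0.4000 -0.1000 +0.4000 -0.5000 -0.2000]
  T[1,:] = [-0.4000 +0.0000 +0.3000 +0.5000 -0.3000 -0.1000]
  T[2,:] = [+0.5455 +0.4545 +0.0000 +0.2727 -0.1818 +0.0909]
  T[3,:] = [+0.2941 +0.2353 -0.3529 +0.0000 -0.3529 +0.2941]
  T[4,:] = [-0.5000 -0.2500 +0.2500 +0.3333 +0.0000 +0.1667]
  T[5,:] = [-0.4167 -0.1667 +0.4167 +0.3333 -0.2500 +0.0000]
|λ(T)| sorted: 1.2177, 0.6256, 0.6256, 0.3161, 0.3161, 0.2194.
ρ = 1.2177; 1.2177 > 1, so it fails to converge.

no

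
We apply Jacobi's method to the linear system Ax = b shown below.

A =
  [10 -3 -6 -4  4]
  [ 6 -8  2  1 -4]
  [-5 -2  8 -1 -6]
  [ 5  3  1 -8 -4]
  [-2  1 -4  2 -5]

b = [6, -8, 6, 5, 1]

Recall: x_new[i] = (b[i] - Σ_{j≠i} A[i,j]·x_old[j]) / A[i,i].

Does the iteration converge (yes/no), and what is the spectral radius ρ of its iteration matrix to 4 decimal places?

Diagonal D = diag(10, -8, 8, -8, -5); L, U strict lower/upper.
T_J = -D⁻¹(L+U): T[4,2] = -(-4)/(-5) = -0.8000; T[4,4] = 0.
  T[0,:] = [+0.0000  +0.3000  +0.6000  +0.4000  -0.4000]
  T[1,:] = [+0.7500  +0.0000  +0.2500  +0.1250  -0.5000]
  T[2,:] = [+0.6250  +0.2500  +0.0000  +0.1250  +0.7500]
  T[3,:] = [+0.6250  +0.3750  +0.1250  +0.0000  -0.5000]
  T[4,:] = [-0.4000  +0.2000  -0.8000  +0.4000  +0.0000]
moduli |λ_i(T)| = 1.2014, 0.9155, 0.9155, 0.7735, 0.2943.
spectral radius ρ = 1.2014; 1.2014 > 1 ⇒ diverges.

no, ρ = 1.2014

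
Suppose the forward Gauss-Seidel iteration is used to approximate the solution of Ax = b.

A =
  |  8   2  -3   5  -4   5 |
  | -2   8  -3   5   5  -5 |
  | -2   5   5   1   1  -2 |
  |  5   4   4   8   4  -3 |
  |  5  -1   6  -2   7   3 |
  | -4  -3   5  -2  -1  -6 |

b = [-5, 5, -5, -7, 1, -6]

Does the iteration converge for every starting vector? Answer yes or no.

Write A = D+L+U with D = diag(8, 8, 5, 8, 7, -6).
T_GS = -(D+L)⁻¹U: row 0 first, T[0,2] = -(-3)/(8) = +0.3750; later rows by forward substitution.
  T[0,:] = [+0.0000, -0.2500, +0.3750, -0.6250, +0.5000, -0.6250]
  T[1,:] = [+0.0000, -0.0625, +0.4688, -0.7812, -0.5000, +0.4688]
  T[2,:] = [+0.0000, -0.0375, -0.3188, +0.3313, +0.5000, -0.3187]
  T[3,:] = [+0.0000, +0.2062, -0.3094, +0.6156, -0.8125, +0.6906]
  T[4,:] = [+0.0000, +0.2607, -0.0161, +0.2268, -1.0893, +0.5554]
  T[5,:] = [+0.0000, +0.0545, -0.6442, +0.8403, +0.7857, -0.4061]
|λ(T)| sorted: 1.5342, 0.7338, 0.4701, 0.0760, 0.0666, 0.0000.
ρ = 1.5342; 1.5342 > 1: divergent.

no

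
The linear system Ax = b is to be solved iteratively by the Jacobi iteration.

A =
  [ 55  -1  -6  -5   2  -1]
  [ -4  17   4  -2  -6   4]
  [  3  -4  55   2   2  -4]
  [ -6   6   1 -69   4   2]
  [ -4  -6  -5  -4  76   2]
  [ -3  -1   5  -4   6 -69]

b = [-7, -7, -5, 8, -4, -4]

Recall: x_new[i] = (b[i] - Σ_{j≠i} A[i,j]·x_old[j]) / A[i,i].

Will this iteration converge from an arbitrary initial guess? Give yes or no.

Diagonal D = diag(55, 17, 55, -69, 76, -69); L, U strict lower/upper.
T_J = -D⁻¹(L+U): T[0,5] = -(-1)/(55) = +0.0182; T[0,0] = 0.
  T[0,:] = [+0.0000  +0.0182  +0.1091  +0.0909  -0.0364  +0.0182]
  T[1,:] = [+0.2353  +0.0000  -0.2353  +0.1176  +0.3529  -0.2353]
  T[2,:] = [-0.0545  +0.0727  +0.0000  -0.0364  -0.0364  +0.0727]
  T[3,:] = [-0.0870  +0.0870  +0.0145  +0.0000  +0.0580  +0.0290]
  T[4,:] = [+0.0526  +0.0789  +0.0658  +0.0526  +0.0000  -0.0263]
  T[5,:] = [-0.0435  -0.0145  +0.0725  -0.0580  +0.0870  +0.0000]
|eigenvalues of T|: 0.2409, 0.1648, 0.1648, 0.0997, 0.0997, 0.0445.
ρ(T) = max|λ| = 0.2409; 0.2409 < 1, so it converges for any x₀.

yes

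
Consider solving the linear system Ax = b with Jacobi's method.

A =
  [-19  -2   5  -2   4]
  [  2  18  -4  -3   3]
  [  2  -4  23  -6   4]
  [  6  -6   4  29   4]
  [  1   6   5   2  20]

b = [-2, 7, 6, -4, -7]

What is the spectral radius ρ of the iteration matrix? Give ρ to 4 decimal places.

0.5258

Write A = D+L+U with D = diag(-19, 18, 23, 29, 20).
Jacobi T = -D⁻¹(L+U): T[3,2] = -(4)/(29) = -0.1379; T[3,3] = 0.
  T[0,:] = [+0.0000 -0.1053 +0.2632 -0.1053 +0.2105]
  T[1,:] = [-0.1111 +0.0000 +0.2222 +0.1667 -0.1667]
  T[2,:] = [-0.0870 +0.1739 +0.0000 +0.2609 -0.1739]
  T[3,:] = [-0.2069 +0.2069 -0.1379 +0.0000 -0.1379]
  T[4,:] = [-0.0500 -0.3000 -0.2500 -0.1000 +0.0000]
|roots of det(T-λI)|: 0.5258, 0.2348, 0.2348, 0.1947, 0.1947.
ρ = 0.5258; 0.5258 < 1 ⇒ converges.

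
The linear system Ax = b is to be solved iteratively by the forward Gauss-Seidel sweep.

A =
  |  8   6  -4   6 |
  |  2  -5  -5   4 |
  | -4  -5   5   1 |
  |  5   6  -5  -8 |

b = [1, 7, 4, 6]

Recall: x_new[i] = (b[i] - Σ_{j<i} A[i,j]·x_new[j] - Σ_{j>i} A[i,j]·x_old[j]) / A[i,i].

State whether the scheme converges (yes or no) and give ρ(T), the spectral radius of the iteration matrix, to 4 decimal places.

Let D = diag(8, -5, 5, -8); L, U the strict triangles.
GS T = -(D+L)⁻¹U: row 0 first, T[0,2] = -(-4)/(8) = +0.5000; later rows by forward substitution.
  T[0,:] = [+0.0000, -0.7500, +0.5000, -0.7500]
  T[1,:] = [+0.0000, -0.3000, -0.8000, +0.5000]
  T[2,:] = [+0.0000, -0.9000, -0.4000, -0.3000]
  T[3,:] = [+0.0000, -0.1313, -0.0375, +0.0938]
moduli |λ_i(T)| = 1.1875, 0.3648, 0.2164, 0.0000.
ρ(T) = max|λ| = 1.1875; 1.1875 > 1: divergent.

no, ρ = 1.1875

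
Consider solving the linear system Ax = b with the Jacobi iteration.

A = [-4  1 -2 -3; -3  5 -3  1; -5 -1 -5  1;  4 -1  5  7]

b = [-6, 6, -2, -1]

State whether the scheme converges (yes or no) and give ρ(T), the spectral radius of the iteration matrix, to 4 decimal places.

no, ρ = 1.1600

Diagonal D = diag(-4, 5, -5, 7); L, U strict lower/upper.
T_J = -D⁻¹(L+U): T[0,2] = -(-2)/(-4) = -0.5000; T[0,0] = 0.
  T[0,:] = [+0.0000  +0.2500  -0.5000  -0.7500]
  T[1,:] = [+0.6000  +0.0000  +0.6000  -0.2000]
  T[2,:] = [-1.0000  -0.2000  +0.0000  +0.2000]
  T[3,:] = [-0.5714  +0.1429  -0.7143  +0.0000]
moduli |λ_i(T)| = 1.1600, 0.6974, 0.6974, 0.0658.
ρ(T) = max|λ| = 1.1600; 1.1600 > 1, so it fails to converge.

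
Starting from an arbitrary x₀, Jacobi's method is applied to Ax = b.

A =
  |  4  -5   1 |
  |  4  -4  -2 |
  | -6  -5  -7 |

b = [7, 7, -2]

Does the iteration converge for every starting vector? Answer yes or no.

no

Diagonal D = diag(4, -4, -7); L, U strict lower/upper.
T_J = -D⁻¹(L+U): T[1,0] = -(4)/(-4) = +1.0000; T[1,1] = 0.
  T[0,:] = [+0.0000  +1.2500  -0.2500]
  T[1,:] = [+1.0000  +0.0000  -0.5000]
  T[2,:] = [-0.8571  -0.7143  +0.0000]
|roots of det(T-λI)|: 1.5143, 1.0759, 0.4384.
ρ(T) = max|λ| = 1.5143; 1.5143 > 1 ⇒ diverges.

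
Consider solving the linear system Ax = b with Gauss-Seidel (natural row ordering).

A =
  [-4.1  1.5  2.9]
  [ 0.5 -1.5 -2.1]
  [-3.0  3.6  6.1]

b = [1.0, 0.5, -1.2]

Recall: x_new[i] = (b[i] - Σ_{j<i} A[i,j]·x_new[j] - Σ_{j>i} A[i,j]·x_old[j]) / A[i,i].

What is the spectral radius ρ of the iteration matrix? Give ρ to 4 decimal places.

0.8660

Let D = diag(-4.1, -1.5, 6.1); L, U the strict triangles.
GS T = -(D+L)⁻¹U: row 0 first, T[0,2] = -(2.9)/(-4.1) = +0.7073; later rows by forward substitution.
  T[0,:] = [+0.0000  +0.3659  +0.7073]
  T[1,:] = [+0.0000  +0.1220  -1.1642]
  T[2,:] = [+0.0000  +0.1080  +1.0349]
|λ(T)| sorted: 0.8660, 0.2909, 0.0000.
ρ = 0.8660; 0.8660 < 1, so it converges for any x₀.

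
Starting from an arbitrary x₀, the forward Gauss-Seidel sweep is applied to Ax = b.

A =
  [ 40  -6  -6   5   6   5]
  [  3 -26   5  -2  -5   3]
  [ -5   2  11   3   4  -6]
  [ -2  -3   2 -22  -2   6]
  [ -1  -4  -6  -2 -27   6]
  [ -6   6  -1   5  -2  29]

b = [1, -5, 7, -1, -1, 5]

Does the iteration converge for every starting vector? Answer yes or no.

Split A = D + L + U, D = diag(40, -26, 11, -22, -27, 29).
Gauss-Seidel: T = -(D+L)⁻¹U, row 0 first, T[0,1] = -(-6)/(40) = +0.1500; later rows by forward substitution.
  T[0,:] = [+0.0000, +0.1500, +0.1500, -0.1250, -0.1500, -0.1250]
  T[1,:] = [+0.0000, +0.0173, +0.2096, -0.0913, -0.2096, +0.1010]
  T[2,:] = [+0.0000, +0.0650, +0.0301, -0.3129, -0.3937, +0.4703]
  T[3,:] = [+0.0000, -0.0101, -0.0395, -0.0046, -0.0845, +0.3131]
  T[4,:] = [+0.0000, -0.0218, -0.0404, +0.0880, +0.1304, +0.0842]
  T[5,:] = [+0.0000, +0.0299, -0.0073, -0.0109, +0.0223, -0.0787]
eigenvalue magnitudes: 0.2844, 0.2006, 0.2006, 0.0771, 0.0373, 0.0000.
ρ = 0.2844; 0.2844 < 1: convergent.

yes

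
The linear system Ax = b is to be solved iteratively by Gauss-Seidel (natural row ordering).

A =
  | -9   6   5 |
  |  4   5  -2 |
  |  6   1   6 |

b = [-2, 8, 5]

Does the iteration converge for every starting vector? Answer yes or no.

yes

Write A = D+L+U with D = diag(-9, 5, 6).
T_GS = -(D+L)⁻¹U: row 0 first, T[0,1] = -(6)/(-9) = +0.6667; later rows by forward substitution.
  T[0,:] = [+0.0000 +0.6667 +0.5556]
  T[1,:] = [+0.0000 -0.5333 -0.0444]
  T[2,:] = [+0.0000 -0.5778 -0.5481]
|roots of det(T-λI)|: 0.7012, 0.3803, 0.0000.
ρ(T) = max|λ| = 0.7012; 0.7012 < 1, so it converges for any x₀.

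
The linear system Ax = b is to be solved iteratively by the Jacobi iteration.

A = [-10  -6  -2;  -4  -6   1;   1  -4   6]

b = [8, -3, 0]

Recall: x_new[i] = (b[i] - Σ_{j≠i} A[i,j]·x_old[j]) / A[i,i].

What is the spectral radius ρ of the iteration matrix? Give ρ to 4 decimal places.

0.8204

A = D + L + U where D = diag(-10, -6, 6).
Jacobi: T = -D⁻¹(L+U), T[0,1] = -(-6)/(-10) = -0.6000; T[0,0] = 0.
  T[0,:] = [+0.0000  -0.6000  -0.2000]
  T[1,:] = [-0.6667  +0.0000  +0.1667]
  T[2,:] = [-0.1667  +0.6667  +0.0000]
eigenvalue magnitudes: 0.8204, 0.6093, 0.2112.
spectral radius ρ = 0.8204; 0.8204 < 1, so it converges for any x₀.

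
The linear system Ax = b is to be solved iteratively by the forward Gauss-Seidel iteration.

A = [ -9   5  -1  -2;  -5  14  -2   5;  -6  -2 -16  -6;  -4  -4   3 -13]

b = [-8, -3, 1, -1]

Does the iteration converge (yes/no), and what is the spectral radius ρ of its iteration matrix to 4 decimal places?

Diagonal D = diag(-9, 14, -16, -13); L, U strict lower/upper.
T_GS = -(D+L)⁻¹U: row 0 first, T[0,3] = -(-2)/(-9) = -0.2222; later rows by forward substitution.
  T[0,:] = [+0.0000, +0.5556, -0.1111, -0.2222]
  T[1,:] = [+0.0000, +0.1984, +0.1032, -0.4365]
  T[2,:] = [+0.0000, -0.2331, +0.0288, -0.2371]
  T[3,:] = [+0.0000, -0.2858, +0.0091, +0.1480]
|eigenvalues of T|: 0.5222, 0.1324, 0.1324, 0.0000.
ρ = 0.5222; 0.5222 < 1: convergent.

yes, ρ = 0.5222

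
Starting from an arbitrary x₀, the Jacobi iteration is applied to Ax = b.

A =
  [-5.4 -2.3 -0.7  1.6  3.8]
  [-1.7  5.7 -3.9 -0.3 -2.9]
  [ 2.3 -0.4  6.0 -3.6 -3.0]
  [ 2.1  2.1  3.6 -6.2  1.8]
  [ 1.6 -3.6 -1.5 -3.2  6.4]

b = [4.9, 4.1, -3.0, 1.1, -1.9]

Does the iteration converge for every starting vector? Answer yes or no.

no

Let D = diag(-5.4, 5.7, 6, -6.2, 6.4); L, U the strict triangles.
Jacobi: T = -D⁻¹(L+U), T[1,2] = -(-3.9)/(5.7) = +0.6842; T[1,1] = 0.
  T[0,:] = [+0.0000 -0.4259 -0.1296 +0.2963 +0.7037]
  T[1,:] = [+0.2982 +0.0000 +0.6842 +0.0526 +0.5088]
  T[2,:] = [-0.3833 +0.0667 +0.0000 +0.6000 +0.5000]
  T[3,:] = [+0.3387 +0.3387 +0.5806 +0.0000 +0.2903]
  T[4,:] = [-0.2500 +0.5625 +0.2344 +0.5000 +0.0000]
|λ(T)| sorted: 1.2172, 0.8751, 0.8751, 0.1491, 0.0876.
ρ = 1.2172; 1.2172 > 1: divergent.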